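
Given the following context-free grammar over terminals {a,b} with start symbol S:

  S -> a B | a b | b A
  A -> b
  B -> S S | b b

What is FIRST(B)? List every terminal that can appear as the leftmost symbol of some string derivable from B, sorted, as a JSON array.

FIRST iteration:
pass 1:
  A via A→b: +{b}
  B via B→b b: +{b}
  S via S→a B: +{a}
  S via S→b A: +{b}
  S: {a,b}  A: {b}  B: {b}
pass 2:
  B via B→S S: +{a}
  S: {a,b}  A: {b}  B: {a,b}
pass 3: done
  S: {a,b}  A: {b}  B: {a,b}

FIRST(B) = ["a", "b"]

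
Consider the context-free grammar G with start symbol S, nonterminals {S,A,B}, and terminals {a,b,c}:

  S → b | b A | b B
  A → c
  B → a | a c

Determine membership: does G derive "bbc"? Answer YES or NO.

CNF form of G:
  S -> T2 A | T2 B | b
  A -> c
  B -> T0 T1 | a
  T0 -> a
  T1 -> c
  T2 -> b

Fill CYK table bottom-up:
  [0..0]={S,T2}  "b"  orig:{S}
  [1..1]={S,T2}  "b"  orig:{S}
  [2..2]={A,T1}  "c"  orig:{A}
  [0..1]=∅  "bb"
  [1..2]={S}  "bc"
  [0..2]=∅  "bbc"

S ∉ T[0,2] ⇒ NO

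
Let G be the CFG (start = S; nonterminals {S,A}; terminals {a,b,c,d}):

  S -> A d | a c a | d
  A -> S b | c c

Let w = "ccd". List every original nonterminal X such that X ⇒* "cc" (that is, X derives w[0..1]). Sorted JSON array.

Convert to CNF:
  S -> A T2 | T3 X4 | d
  A -> S T0 | T1 T1
  T0 -> b
  T1 -> c
  T2 -> d
  T3 -> a
  X4 -> T1 T3

CYK fill, restricted to cells inside w[0..1]:
  cell(0,0) c: {T1}  orig:{}
  cell(1,1) c: {T1}  orig:{}
  cell(0,1) cc: {A}

Original NTs in T[0,1] deriving "cc": ["A"]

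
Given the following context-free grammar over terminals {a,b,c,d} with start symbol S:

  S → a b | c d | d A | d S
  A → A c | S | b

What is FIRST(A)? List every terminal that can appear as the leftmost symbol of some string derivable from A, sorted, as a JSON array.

FIRST sets, iterate to fixpoint:
[1]
  A via A→b: +{b}
  S via S→a b: +{a}
  S via S→c d: +{c}
  S via S→d A: +{d}
  FIRST(S)={a,c,d}  FIRST(A)={b}
[2]
  A via A→S: +{a,c,d}
  FIRST(S)={a,c,d}  FIRST(A)={a,b,c,d}
[3] (no change)
  FIRST(S)={a,c,d}  FIRST(A)={a,b,c,d}

FIRST(A) = ["a", "b", "c", "d"]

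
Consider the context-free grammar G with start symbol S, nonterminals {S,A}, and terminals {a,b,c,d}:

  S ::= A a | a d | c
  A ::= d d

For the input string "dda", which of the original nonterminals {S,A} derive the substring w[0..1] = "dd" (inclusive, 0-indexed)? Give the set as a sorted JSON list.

Convert to CNF:
  S -> A T1 | T1 T0 | c
  A -> T0 T0
  T0 -> d
  T1 -> a

CYK fill — only the sub-triangle for w[0..1]:
  cell(0,0) d: {T0}  orig:{}
  cell(1,1) d: {T0}  orig:{}
  cell(0,1) dd: {A}

Original NTs in T[0,1] deriving "dd": ["A"]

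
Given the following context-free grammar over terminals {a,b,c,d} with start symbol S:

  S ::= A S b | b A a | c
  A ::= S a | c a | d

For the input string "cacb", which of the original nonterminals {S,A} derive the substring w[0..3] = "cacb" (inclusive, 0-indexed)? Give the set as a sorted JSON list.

Convert to CNF:
  S -> A X3 | T2 X4 | c
  A -> S T0 | T1 T0 | d
  T0 -> a
  T1 -> c
  T2 -> b
  X3 -> S T2
  X4 -> A T0

CYK fill, restricted to cells inside w[0..3]:
  T[0,0] 'c' = {S,T1}  orig:{S}
  T[1,1] 'a' = {T0}  orig:{}
  T[2,2] 'c' = {S,T1}  orig:{S}
  T[3,3] 'b' = {T2}  orig:{}
  T[0,1] 'ca' = {A}
  T[1,2] 'ac' = ∅
  T[2,3] 'cb' = {X3}  orig:{}
  T[0,2] 'cac' = ∅
  T[1,3] 'acb' = ∅
  T[0,3] 'cacb' = {S}

Original NTs in T[0,3] deriving "cacb": ["S"]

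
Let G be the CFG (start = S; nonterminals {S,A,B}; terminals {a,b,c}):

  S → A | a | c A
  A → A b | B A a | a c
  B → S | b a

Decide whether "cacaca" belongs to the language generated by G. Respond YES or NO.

Convert to CNF:
  S -> A T0 | B X5 | T1 T2 | T2 A | a
  A -> A T0 | B X3 | T1 T2
  B -> A T0 | B X4 | T0 T1 | T1 T2 | T2 A | a
  T0 -> b
  T1 -> a
  T2 -> c
  X3 -> A T1
  X4 -> A T1
  X5 -> A T1

CYK fill:
  [0..0]={T2}  "c"  orig:{}
  [1..1]={B,S,T1}  "a"  orig:{B,S}
  [2..2]={T2}  "c"  orig:{}
  [3..3]={B,S,T1}  "a"  orig:{B,S}
  [4..4]={T2}  "c"  orig:{}
  [5..5]={B,S,T1}  "a"  orig:{B,S}
  [0..1]=∅  "ca"
  [1..2]={A,B,S}  "ac"
  [2..3]=∅  "ca"
  [3..4]={A,B,S}  "ac"
  [4..5]=∅  "ca"
  [0..2]={B,S}  "cac"
  [1..3]={X3,X4,X5}  "aca"  orig:{}
  [2..4]={B,S}  "cac"
  [3..5]={X3,X4,X5}  "aca"  orig:{}
  [0..3]=∅  "caca"
  [1..4]=∅  "acac"
  [2..5]=∅  "caca"
  [0..4]=∅  "cacac"
  [1..5]={A,B,S}  "acaca"
  [0..5]={A,B,S}  "cacaca"

S ∈ T[0,5] ⇒ YES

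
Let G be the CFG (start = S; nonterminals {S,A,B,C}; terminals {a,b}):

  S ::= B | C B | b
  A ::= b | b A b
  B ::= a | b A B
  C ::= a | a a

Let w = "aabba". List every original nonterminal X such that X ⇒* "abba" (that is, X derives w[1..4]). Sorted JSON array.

Convert to CNF:
  S -> C B | T0 X4 | a | b
  A -> T0 X2 | b
  B -> T0 X3 | a
  C -> T1 T1 | a
  T0 -> b
  T1 -> a
  X2 -> A T0
  X3 -> A B
  X4 -> A B

CYK table (by increasing span), restricted to cells inside w[1..4]:
  [1..1]={B,C,S,T1}  "a"  orig:{B,C,S}
  [2..2]={A,S,T0}  "b"  orig:{A,S}
  [3..3]={A,S,T0}  "b"  orig:{A,S}
  [4..4]={B,C,S,T1}  "a"  orig:{B,C,S}
  [1..2]=∅  "ab"
  [2..3]={X2}  "bb"  orig:{}
  [3..4]={X3,X4}  "ba"  orig:{}
  [1..3]=∅  "abb"
  [2..4]={B,S}  "bba"
  [1..4]={S}  "abba"

Original NTs in T[1,4] deriving "abba": ["S"]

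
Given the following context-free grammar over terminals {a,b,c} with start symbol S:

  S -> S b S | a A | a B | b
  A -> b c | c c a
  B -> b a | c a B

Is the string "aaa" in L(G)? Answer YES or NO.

CNF form of G:
  S -> S X5 | T2 A | T2 B | b
  A -> T0 T1 | T1 X3
  B -> T0 T2 | T1 X4
  T0 -> b
  T1 -> c
  T2 -> a
  X3 -> T1 T2
  X4 -> T2 B
  X5 -> T0 S

CYK table (by increasing span):
  cell(0,0) a: {T2}  orig:{}
  cell(1,1) a: {T2}  orig:{}
  cell(2,2) a: {T2}  orig:{}
  cell(0,1) aa: ∅
  cell(1,2) aa: ∅
  cell(0,2) aaa: ∅

S ∉ T[0,2] ⇒ NO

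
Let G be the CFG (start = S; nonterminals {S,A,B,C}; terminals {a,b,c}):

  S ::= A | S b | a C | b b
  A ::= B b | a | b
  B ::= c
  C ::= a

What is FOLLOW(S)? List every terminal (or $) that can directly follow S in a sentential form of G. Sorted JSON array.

Compute FIRST by fixpoint:
iter 1:
  A via A→a: +{a}
  A via A→b: +{b}
  B via B→c: +{c}
  C via C→a: +{a}
  S via S→A: +{a,b}
  S: {a,b}  A: {a,b}  B: {c}  C: {a}
iter 2:
  A via A→B b: +{c}
  S via S→A: +{c}
  S: {a,b,c}  A: {a,b,c}  B: {c}  C: {a}
iter 3: (no change)
  S: {a,b,c}  A: {a,b,c}  B: {c}  C: {a}

Compute FOLLOW by fixpoint:
seed FOLLOW(S) with $
round 1:
  A→B b: FOLLOW(B) ⊇ FIRST(b) = {b}; new: +{b}
  S→A: FOLLOW(A) ⊇ FOLLOW(S) ⊇ {$}; new: +{$}
  S→S b: FOLLOW(S) ⊇ FIRST(b) = {b}; new: +{b}
  S→a C: FOLLOW(C) ⊇ FOLLOW(S) ⊇ {$,b}; new: +{$,b}
  FOLLOW(S)={$,b}  FOLLOW(A)={$}  FOLLOW(B)={b}  FOLLOW(C)={$,b}
round 2:
  S→A: FOLLOW(A) ⊇ FOLLOW(S) ⊇ {$,b}; new: +{b}
  FOLLOW(S)={$,b}  FOLLOW(A)={$,b}  FOLLOW(B)={b}  FOLLOW(C)={$,b}
round 3: (stable)
  FOLLOW(S)={$,b}  FOLLOW(A)={$,b}  FOLLOW(B)={b}  FOLLOW(C)={$,b}

FOLLOW(S) = ["$", "b"]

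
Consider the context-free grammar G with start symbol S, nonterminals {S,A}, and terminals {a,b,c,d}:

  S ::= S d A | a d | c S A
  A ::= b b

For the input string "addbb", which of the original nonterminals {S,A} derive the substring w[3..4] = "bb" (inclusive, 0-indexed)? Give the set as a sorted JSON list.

Convert to CNF:
  S -> S X4 | T2 T1 | T3 X5
  A -> T0 T0
  T0 -> b
  T1 -> d
  T2 -> a
  T3 -> c
  X4 -> T1 A
  X5 -> S A

CYK table (by increasing span), restricted to cells inside w[3..4]:
  T[3,3] 'b' = {T0}  orig:{}
  T[4,4] 'b' = {T0}  orig:{}
  T[3,4] 'bb' = {A}

Original NTs in T[3,4] deriving "bb": ["A"]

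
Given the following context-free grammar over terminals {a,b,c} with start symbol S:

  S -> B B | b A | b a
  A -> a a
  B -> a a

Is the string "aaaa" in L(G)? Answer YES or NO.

CNF form of G:
  S -> B B | T1 A | T1 T0
  A -> T0 T0
  B -> T0 T0
  T0 -> a
  T1 -> b

CYK table (by increasing span):
  cell(0,0) a: {T0}  orig:{}
  cell(1,1) a: {T0}  orig:{}
  cell(2,2) a: {T0}  orig:{}
  cell(3,3) a: {T0}  orig:{}
  cell(0,1) aa: {A,B}
  cell(1,2) aa: {A,B}
  cell(2,3) aa: {A,B}
  cell(0,2) aaa: ∅
  cell(1,3) aaa: ∅
  cell(0,3) aaaa: {S}

S ∈ T[0,3] ⇒ YES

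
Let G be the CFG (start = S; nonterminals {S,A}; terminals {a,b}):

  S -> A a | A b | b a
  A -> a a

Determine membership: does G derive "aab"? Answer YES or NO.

Convert to CNF:
  S -> A T0 | A T1 | T1 T0
  A -> T0 T0
  T0 -> a
  T1 -> b

CYK table (by increasing span):
  [0..0]={T0}  "a"  orig:{}
  [1..1]={T0}  "a"  orig:{}
  [2..2]={T1}  "b"  orig:{}
  [0..1]={A}  "aa"
  [1..2]=∅  "ab"
  [0..2]={S}  "aab"

S ∈ T[0,2] ⇒ YES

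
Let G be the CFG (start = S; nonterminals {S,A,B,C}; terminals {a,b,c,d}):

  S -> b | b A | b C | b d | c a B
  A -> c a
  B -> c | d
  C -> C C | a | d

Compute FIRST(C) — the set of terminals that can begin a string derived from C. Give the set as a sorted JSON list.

Compute FIRST by fixpoint:
round 1:
  A via A→c a: +{c}
  B via B→c: +{c}
  B via B→d: +{d}
  C via C→a: +{a}
  C via C→d: +{d}
  S via S→b: +{b}
  S via S→c a B: +{c}
  FIRST(S)={b,c}  FIRST(A)={c}  FIRST(B)={c,d}  FIRST(C)={a,d}
round 2: (no change)
  FIRST(S)={b,c}  FIRST(A)={c}  FIRST(B)={c,d}  FIRST(C)={a,d}

FIRST(C) = ["a", "d"]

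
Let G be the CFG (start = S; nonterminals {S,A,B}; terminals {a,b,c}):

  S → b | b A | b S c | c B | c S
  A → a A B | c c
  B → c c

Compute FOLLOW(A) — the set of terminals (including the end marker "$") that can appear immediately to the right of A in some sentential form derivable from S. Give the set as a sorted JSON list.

FIRST sets, iterate to fixpoint:
[1]
  A via A→a A B: +{a}
  A via A→c c: +{c}
  B via B→c c: +{c}
  S via S→b: +{b}
  S via S→c B: +{c}
  FIRST[S]={b,c}  FIRST[A]={a,c}  FIRST[B]={c}
[2] — fixpoint
  FIRST[S]={b,c}  FIRST[A]={a,c}  FIRST[B]={c}

FOLLOW iteration:
seed FOLLOW(S) with $
pass 1:
  A→a A B: FOLLOW(A) ⊇ FIRST(B) = {c}; new: +{c}
  A→a A B: FOLLOW(B) ⊇ FOLLOW(A) ⊇ {c}; new: +{c}
  S→b A: FOLLOW(A) ⊇ FOLLOW(S) ⊇ {$}; new: +{$}
  S→b S c: FOLLOW(S) ⊇ FIRST(c) = {c}; new: +{c}
  S→c B: FOLLOW(B) ⊇ FOLLOW(S) ⊇ {$,c}; new: +{$}
  S: {$,c}  A: {$,c}  B: {$,c}
pass 2: — fixpoint
  S: {$,c}  A: {$,c}  B: {$,c}

FOLLOW(A) = ["$", "c"]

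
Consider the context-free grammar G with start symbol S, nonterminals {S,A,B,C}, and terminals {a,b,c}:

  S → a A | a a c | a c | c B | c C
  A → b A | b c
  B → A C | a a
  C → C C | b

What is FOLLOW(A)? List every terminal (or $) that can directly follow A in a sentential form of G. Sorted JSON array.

FIRST iteration:
iter 1:
  A via A→b A: +{b}
  B via B→A C: +{b}
  B via B→a a: +{a}
  C via C→b: +{b}
  S via S→a A: +{a}
  S via S→c B: +{c}
  S: {a,c}  A: {b}  B: {a,b}  C: {b}
iter 2: (no change)
  S: {a,c}  A: {b}  B: {a,b}  C: {b}

Compute FOLLOW by fixpoint:
seed FOLLOW(S) with $
[1]
  B→A C: FOLLOW(A) ⊇ FIRST(C) = {b}; new: +{b}
  C→C C: FOLLOW(C) ⊇ FIRST(C) = {b}; new: +{b}
  S→a A: FOLLOW(A) ⊇ FOLLOW(S) ⊇ {$}; new: +{$}
  S→c B: FOLLOW(B) ⊇ FOLLOW(S) ⊇ {$}; new: +{$}
  S→c C: FOLLOW(C) ⊇ FOLLOW(S) ⊇ {$}; new: +{$}
  FOLLOW[S]={$}  FOLLOW[A]={$,b}  FOLLOW[B]={$}  FOLLOW[C]={$,b}
[2] — fixpoint
  FOLLOW[S]={$}  FOLLOW[A]={$,b}  FOLLOW[B]={$}  FOLLOW[C]={$,b}

FOLLOW(A) = ["$", "b"]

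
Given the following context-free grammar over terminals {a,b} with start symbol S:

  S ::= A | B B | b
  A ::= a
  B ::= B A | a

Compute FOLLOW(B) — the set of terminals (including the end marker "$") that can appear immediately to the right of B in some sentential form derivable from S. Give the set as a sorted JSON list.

FIRST sets, iterate to fixpoint:
pass 1:
  A via A→a: +{a}
  B via B→a: +{a}
  S via S→A: +{a}
  S via S→b: +{b}
  FIRST[S]={a,b}  FIRST[A]={a}  FIRST[B]={a}
pass 2: done
  FIRST[S]={a,b}  FIRST[A]={a}  FIRST[B]={a}

FOLLOW sets:
FOLLOW(S) := {$}
[1]
  B→B A: FOLLOW(B) ⊇ FIRST(A) = {a}; new: +{a}
  B→B A: FOLLOW(A) ⊇ FOLLOW(B) ⊇ {a}; new: +{a}
  S→A: FOLLOW(A) ⊇ FOLLOW(S) ⊇ {$}; new: +{$}
  S→B B: FOLLOW(B) ⊇ FOLLOW(S) ⊇ {$}; new: +{$}
  FOLLOW[S]={$}  FOLLOW[A]={$,a}  FOLLOW[B]={$,a}
[2] (stable)
  FOLLOW[S]={$}  FOLLOW[A]={$,a}  FOLLOW[B]={$,a}

FOLLOW(B) = ["$", "a"]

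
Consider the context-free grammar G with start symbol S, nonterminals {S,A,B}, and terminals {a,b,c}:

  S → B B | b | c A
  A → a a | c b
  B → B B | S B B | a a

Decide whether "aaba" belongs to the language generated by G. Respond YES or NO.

CNF form of G:
  S -> B B | T1 A | b
  A -> T0 T0 | T1 T2
  B -> B B | S X3 | T0 T0
  T0 -> a
  T1 -> c
  T2 -> b
  X3 -> B B

Fill CYK table bottom-up:
  T[0,0] 'a' = {T0}  orig:{}
  T[1,1] 'a' = {T0}  orig:{}
  T[2,2] 'b' = {S,T2}  orig:{S}
  T[3,3] 'a' = {T0}  orig:{}
  T[0,1] 'aa' = {A,B}
  T[1,2] 'ab' = ∅
  T[2,3] 'ba' = ∅
  T[0,2] 'aab' = ∅
  T[1,3] 'aba' = ∅
  T[0,3] 'aaba' = ∅

S ∉ T[0,3] ⇒ NO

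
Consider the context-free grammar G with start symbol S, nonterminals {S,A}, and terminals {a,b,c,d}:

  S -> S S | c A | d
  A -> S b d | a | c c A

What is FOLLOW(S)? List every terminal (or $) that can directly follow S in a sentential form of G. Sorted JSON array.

FIRST iteration:
round 1:
  A via A→a: +{a}
  A via A→c c A: +{c}
  S via S→c A: +{c}
  S via S→d: +{d}
  FIRST(S)={c,d}  FIRST(A)={a,c}
round 2:
  A via A→S b d: +{d}
  FIRST(S)={c,d}  FIRST(A)={a,c,d}
round 3: (stable)
  FIRST(S)={c,d}  FIRST(A)={a,c,d}

FOLLOW iteration:
initialize: $ ∈ FOLLOW(S)
iter 1:
  A→S b d: FOLLOW(S) ⊇ FIRST(b) = {b}; new: +{b}
  S→S S: FOLLOW(S) ⊇ FIRST(S) = {c,d}; new: +{c,d}
  S→c A: FOLLOW(A) ⊇ FOLLOW(S) ⊇ {$,b,c,d}; new: +{$,b,c,d}
  S: {$,b,c,d}  A: {$,b,c,d}
iter 2: — fixpoint
  S: {$,b,c,d}  A: {$,b,c,d}

FOLLOW(S) = ["$", "b", "c", "d"]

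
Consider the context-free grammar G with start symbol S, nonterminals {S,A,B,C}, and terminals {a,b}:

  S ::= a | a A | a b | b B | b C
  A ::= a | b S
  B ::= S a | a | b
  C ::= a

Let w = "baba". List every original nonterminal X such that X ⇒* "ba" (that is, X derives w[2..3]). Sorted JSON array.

Convert to CNF:
  S -> T0 B | T0 C | T1 A | T1 T0 | a
  A -> T0 S | a
  B -> S T1 | a | b
  C -> a
  T0 -> b
  T1 -> a

CYK table (by increasing span) (cells [i..j] with 2 ≤ i ≤ j ≤ 3 only):
  T[2,2] 'b' = {B,T0}  orig:{B}
  T[3,3] 'a' = {A,B,C,S,T1}  orig:{A,B,C,S}
  T[2,3] 'ba' = {A,S}

Original NTs in T[2,3] deriving "ba": ["A", "S"]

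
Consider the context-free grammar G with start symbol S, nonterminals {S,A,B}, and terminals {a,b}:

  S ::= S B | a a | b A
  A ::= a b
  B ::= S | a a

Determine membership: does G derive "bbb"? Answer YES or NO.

Convert to CNF:
  S -> S B | T0 T0 | T1 A
  A -> T0 T1
  B -> S B | T0 T0 | T1 A
  T0 -> a
  T1 -> b

CYK table (by increasing span):
  [0..0]={T1}  "b"  orig:{}
  [1..1]={T1}  "b"  orig:{}
  [2..2]={T1}  "b"  orig:{}
  [0..1]=∅  "bb"
  [1..2]=∅  "bb"
  [0..2]=∅  "bbb"

S ∉ T[0,2] ⇒ NO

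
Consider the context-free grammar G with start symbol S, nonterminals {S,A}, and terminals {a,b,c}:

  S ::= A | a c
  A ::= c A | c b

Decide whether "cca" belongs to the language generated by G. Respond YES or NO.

Convert to CNF:
  S -> T0 A | T0 T1 | T2 T0
  A -> T0 A | T0 T1
  T0 -> c
  T1 -> b
  T2 -> a

CYK fill:
  cell(0,0) c: {T0}  orig:{}
  cell(1,1) c: {T0}  orig:{}
  cell(2,2) a: {T2}  orig:{}
  cell(0,1) cc: ∅
  cell(1,2) ca: ∅
  cell(0,2) cca: ∅

S ∉ T[0,2] ⇒ NO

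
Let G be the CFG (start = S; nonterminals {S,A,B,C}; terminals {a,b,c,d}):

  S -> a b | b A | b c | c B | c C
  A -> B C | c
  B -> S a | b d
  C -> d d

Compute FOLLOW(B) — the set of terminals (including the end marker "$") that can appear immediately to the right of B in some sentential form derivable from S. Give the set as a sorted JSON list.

Compute FIRST by fixpoint:
[1]
  A via A→c: +{c}
  B via B→b d: +{b}
  C via C→d d: +{d}
  S via S→a b: +{a}
  S via S→b A: +{b}
  S via S→c B: +{c}
  FIRST[S]={a,b,c}  FIRST[A]={c}  FIRST[B]={b}  FIRST[C]={d}
[2]
  A via A→B C: +{b}
  B via B→S a: +{a,c}
  FIRST[S]={a,b,c}  FIRST[A]={b,c}  FIRST[B]={a,b,c}  FIRST[C]={d}
[3]
  A via A→B C: +{a}
  FIRST[S]={a,b,c}  FIRST[A]={a,b,c}  FIRST[B]={a,b,c}  FIRST[C]={d}
[4] — fixpoint
  FIRST[S]={a,b,c}  FIRST[A]={a,b,c}  FIRST[B]={a,b,c}  FIRST[C]={d}

Compute FOLLOW by fixpoint:
seed FOLLOW(S) with $
[1]
  A→B C: FOLLOW(B) ⊇ FIRST(C) = {d}; new: +{d}
  B→S a: FOLLOW(S) ⊇ FIRST(a) = {a}; new: +{a}
  S→b A: FOLLOW(A) ⊇ FOLLOW(S) ⊇ {$,a}; new: +{$,a}
  S→c B: FOLLOW(B) ⊇ FOLLOW(S) ⊇ {$,a}; new: +{$,a}
  S→c C: FOLLOW(C) ⊇ FOLLOW(S) ⊇ {$,a}; new: +{$,a}
  FOLLOW[S]={$,a}  FOLLOW[A]={$,a}  FOLLOW[B]={$,a,d}  FOLLOW[C]={$,a}
[2] (no change)
  FOLLOW[S]={$,a}  FOLLOW[A]={$,a}  FOLLOW[B]={$,a,d}  FOLLOW[C]={$,a}

FOLLOW(B) = ["$", "a", "d"]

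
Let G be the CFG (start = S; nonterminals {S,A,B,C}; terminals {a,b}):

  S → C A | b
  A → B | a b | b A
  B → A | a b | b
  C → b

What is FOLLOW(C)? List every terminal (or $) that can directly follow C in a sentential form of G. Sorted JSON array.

FIRST sets, iterate to fixpoint:
pass 1:
  A via A→a b: +{a}
  A via A→b A: +{b}
  B via B→A: +{a,b}
  C via C→b: +{b}
  S via S→C A: +{b}
  S: {b}  A: {a,b}  B: {a,b}  C: {b}
pass 2: (stable)
  S: {b}  A: {a,b}  B: {a,b}  C: {b}

Compute FOLLOW by fixpoint:
FOLLOW(S) := {$}
pass 1:
  S→C A: FOLLOW(C) ⊇ FIRST(A) = {a,b}; new: +{a,b}
  S→C A: FOLLOW(A) ⊇ FOLLOW(S) ⊇ {$}; new: +{$}
  FOLLOW(S)={$}  FOLLOW(A)={$}  FOLLOW(B)={}  FOLLOW(C)={a,b}
pass 2:
  A→B: FOLLOW(B) ⊇ FOLLOW(A) ⊇ {$}; new: +{$}
  FOLLOW(S)={$}  FOLLOW(A)={$}  FOLLOW(B)={$}  FOLLOW(C)={a,b}
pass 3: — fixpoint
  FOLLOW(S)={$}  FOLLOW(A)={$}  FOLLOW(B)={$}  FOLLOW(C)={a,b}

FOLLOW(C) = ["a", "b"]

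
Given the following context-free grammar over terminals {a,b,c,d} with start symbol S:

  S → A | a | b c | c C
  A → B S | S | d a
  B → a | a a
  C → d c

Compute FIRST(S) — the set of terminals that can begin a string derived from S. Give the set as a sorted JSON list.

FIRST sets, iterate to fixpoint:
round 1:
  A via A→d a: +{d}
  B via B→a: +{a}
  C via C→d c: +{d}
  S via S→A: +{d}
  S via S→a: +{a}
  S via S→b c: +{b}
  S via S→c C: +{c}
  S: {a,b,c,d}  A: {d}  B: {a}  C: {d}
round 2:
  A via A→B S: +{a}
  A via A→S: +{b,c}
  S: {a,b,c,d}  A: {a,b,c,d}  B: {a}  C: {d}
round 3: (stable)
  S: {a,b,c,d}  A: {a,b,c,d}  B: {a}  C: {d}

FIRST(S) = ["a", "b", "c", "d"]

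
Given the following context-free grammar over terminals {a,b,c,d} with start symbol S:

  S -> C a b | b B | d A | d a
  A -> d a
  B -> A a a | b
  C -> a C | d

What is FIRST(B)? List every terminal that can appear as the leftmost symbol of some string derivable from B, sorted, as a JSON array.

FIRST iteration:
iter 1:
  A via A→d a: +{d}
  B via B→A a a: +{d}
  B via B→b: +{b}
  C via C→a C: +{a}
  C via C→d: +{d}
  S via S→C a b: +{a,d}
  S via S→b B: +{b}
  FIRST(S)={a,b,d}  FIRST(A)={d}  FIRST(B)={b,d}  FIRST(C)={a,d}
iter 2: (no change)
  FIRST(S)={a,b,d}  FIRST(A)={d}  FIRST(B)={b,d}  FIRST(C)={a,d}

FIRST(B) = ["b", "d"]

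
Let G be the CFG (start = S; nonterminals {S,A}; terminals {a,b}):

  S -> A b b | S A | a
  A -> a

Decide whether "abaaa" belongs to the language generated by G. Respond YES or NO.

CNF form of G:
  S -> A X1 | S A | a
  A -> a
  T0 -> b
  X1 -> T0 T0

Fill CYK table bottom-up:
  [0..0]={A,S}  "a"
  [1..1]={T0}  "b"  orig:{}
  [2..2]={A,S}  "a"
  [3..3]={A,S}  "a"
  [4..4]={A,S}  "a"
  [0..1]=∅  "ab"
  [1..2]=∅  "ba"
  [2..3]={S}  "aa"
  [3..4]={S}  "aa"
  [0..2]=∅  "aba"
  [1..3]=∅  "baa"
  [2..4]={S}  "aaa"
  [0..3]=∅  "abaa"
  [1..4]=∅  "baaa"
  [0..4]=∅  "abaaa"

S ∉ T[0,4] ⇒ NO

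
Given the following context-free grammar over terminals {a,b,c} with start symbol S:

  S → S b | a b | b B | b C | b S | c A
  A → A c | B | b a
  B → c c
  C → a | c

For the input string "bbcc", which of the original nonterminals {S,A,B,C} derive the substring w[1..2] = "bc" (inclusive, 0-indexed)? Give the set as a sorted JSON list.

CNF form of G:
  S -> S T1 | T0 A | T1 B | T1 C | T1 S | T2 T1
  A -> A T0 | T0 T0 | T1 T2
  B -> T0 T0
  C -> a | c
  T0 -> c
  T1 -> b
  T2 -> a

CYK table (by increasing span) (cells [i..j] with 1 ≤ i ≤ j ≤ 2 only):
  cell(1,1) b: {T1}  orig:{}
  cell(2,2) c: {C,T0}  orig:{C}
  cell(1,2) bc: {S}

Original NTs in T[1,2] deriving "bc": ["S"]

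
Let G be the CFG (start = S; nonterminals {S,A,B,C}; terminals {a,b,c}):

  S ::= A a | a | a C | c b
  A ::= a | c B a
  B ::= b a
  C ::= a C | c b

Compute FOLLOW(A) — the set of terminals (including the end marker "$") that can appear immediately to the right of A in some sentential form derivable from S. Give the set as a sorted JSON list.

Compute FIRST by fixpoint:
iter 1:
  A via A→a: +{a}
  A via A→c B a: +{c}
  B via B→b a: +{b}
  C via C→a C: +{a}
  C via C→c b: +{c}
  S via S→A a: +{a,c}
  FIRST[S]={a,c}  FIRST[A]={a,c}  FIRST[B]={b}  FIRST[C]={a,c}
iter 2: (no change)
  FIRST[S]={a,c}  FIRST[A]={a,c}  FIRST[B]={b}  FIRST[C]={a,c}

FOLLOW iteration:
initialize: $ ∈ FOLLOW(S)
iter 1:
  A→c B a: FOLLOW(B) ⊇ FIRST(a) = {a}; new: +{a}
  S→A a: FOLLOW(A) ⊇ FIRST(a) = {a}; new: +{a}
  S→a C: FOLLOW(C) ⊇ FOLLOW(S) ⊇ {$}; new: +{$}
  FOLLOW[S]={$}  FOLLOW[A]={a}  FOLLOW[B]={a}  FOLLOW[C]={$}
iter 2: done
  FOLLOW[S]={$}  FOLLOW[A]={a}  FOLLOW[B]={a}  FOLLOW[C]={$}

FOLLOW(A) = ["a"]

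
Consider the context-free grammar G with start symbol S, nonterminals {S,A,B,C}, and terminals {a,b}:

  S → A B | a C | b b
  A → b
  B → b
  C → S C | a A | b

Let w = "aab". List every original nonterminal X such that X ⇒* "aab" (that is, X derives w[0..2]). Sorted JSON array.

CNF form of G:
  S -> A B | T0 C | T1 T1
  A -> b
  B -> b
  C -> S C | T0 A | b
  T0 -> a
  T1 -> b

CYK fill, restricted to cells inside w[0..2]:
  cell(0,0) a: {T0}  orig:{}
  cell(1,1) a: {T0}  orig:{}
  cell(2,2) b: {A,B,C,T1}  orig:{A,B,C}
  cell(0,1) aa: ∅
  cell(1,2) ab: {C,S}
  cell(0,2) aab: {S}

Original NTs in T[0,2] deriving "aab": ["S"]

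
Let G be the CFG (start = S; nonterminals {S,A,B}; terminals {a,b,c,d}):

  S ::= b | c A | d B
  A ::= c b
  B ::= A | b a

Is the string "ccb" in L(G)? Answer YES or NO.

CNF form of G:
  S -> T0 A | T3 B | b
  A -> T0 T1
  B -> T0 T1 | T1 T2
  T0 -> c
  T1 -> b
  T2 -> a
  T3 -> d

CYK fill:
  T[0,0] 'c' = {T0}  orig:{}
  T[1,1] 'c' = {T0}  orig:{}
  T[2,2] 'b' = {S,T1}  orig:{S}
  T[0,1] 'cc' = ∅
  T[1,2] 'cb' = {A,B}
  T[0,2] 'ccb' = {S}

S ∈ T[0,2] ⇒ YES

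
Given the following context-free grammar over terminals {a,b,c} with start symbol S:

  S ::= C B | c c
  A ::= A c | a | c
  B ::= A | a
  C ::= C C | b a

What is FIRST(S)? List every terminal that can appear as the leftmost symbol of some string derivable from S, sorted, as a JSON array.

Compute FIRST by fixpoint:
round 1:
  A via A→a: +{a}
  A via A→c: +{c}
  B via B→A: +{a,c}
  C via C→b a: +{b}
  S via S→C B: +{b}
  S via S→c c: +{c}
  FIRST(S)={b,c}  FIRST(A)={a,c}  FIRST(B)={a,c}  FIRST(C)={b}
round 2: — fixpoint
  FIRST(S)={b,c}  FIRST(A)={a,c}  FIRST(B)={a,c}  FIRST(C)={b}

FIRST(S) = ["b", "c"]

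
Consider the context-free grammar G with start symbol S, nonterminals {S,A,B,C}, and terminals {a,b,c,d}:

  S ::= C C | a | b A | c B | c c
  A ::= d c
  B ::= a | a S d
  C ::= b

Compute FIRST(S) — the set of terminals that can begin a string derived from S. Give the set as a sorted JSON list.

FIRST iteration:
iter 1:
  A via A→d c: +{d}
  B via B→a: +{a}
  C via C→b: +{b}
  S via S→C C: +{b}
  S via S→a: +{a}
  S via S→c B: +{c}
  S: {a,b,c}  A: {d}  B: {a}  C: {b}
iter 2: done
  S: {a,b,c}  A: {d}  B: {a}  C: {b}

FIRST(S) = ["a", "b", "c"]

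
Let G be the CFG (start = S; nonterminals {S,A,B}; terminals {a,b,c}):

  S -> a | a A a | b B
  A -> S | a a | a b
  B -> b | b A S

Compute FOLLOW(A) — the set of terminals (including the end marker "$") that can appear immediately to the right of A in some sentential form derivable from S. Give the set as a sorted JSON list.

FIRST iteration:
round 1:
  A via A→a a: +{a}
  B via B→b: +{b}
  S via S→a: +{a}
  S via S→b B: +{b}
  FIRST(S)={a,b}  FIRST(A)={a}  FIRST(B)={b}
round 2:
  A via A→S: +{b}
  FIRST(S)={a,b}  FIRST(A)={a,b}  FIRST(B)={b}
round 3: (no change)
  FIRST(S)={a,b}  FIRST(A)={a,b}  FIRST(B)={b}

FOLLOW sets:
seed FOLLOW(S) with $
[1]
  B→b A S: FOLLOW(A) ⊇ FIRST(S) = {a,b}; new: +{a,b}
  S→b B: FOLLOW(B) ⊇ FOLLOW(S) ⊇ {$}; new: +{$}
  S: {$}  A: {a,b}  B: {$}
[2]
  A→S: FOLLOW(S) ⊇ FOLLOW(A) ⊇ {a,b}; new: +{a,b}
  S→b B: FOLLOW(B) ⊇ FOLLOW(S) ⊇ {$,a,b}; new: +{a,b}
  S: {$,a,b}  A: {a,b}  B: {$,a,b}
[3] — fixpoint
  S: {$,a,b}  A: {a,b}  B: {$,a,b}

FOLLOW(A) = ["a", "b"]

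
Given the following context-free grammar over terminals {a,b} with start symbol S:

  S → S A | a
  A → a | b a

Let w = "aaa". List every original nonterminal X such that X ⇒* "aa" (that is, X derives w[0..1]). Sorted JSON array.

CNF form of G:
  S -> S A | a
  A -> T0 T1 | a
  T0 -> b
  T1 -> a

Fill CYK table bottom-up — only the sub-triangle for w[0..1]:
  T[0,0] 'a' = {A,S,T1}  orig:{A,S}
  T[1,1] 'a' = {A,S,T1}  orig:{A,S}
  T[0,1] 'aa' = {S}

Original NTs in T[0,1] deriving "aa": ["S"]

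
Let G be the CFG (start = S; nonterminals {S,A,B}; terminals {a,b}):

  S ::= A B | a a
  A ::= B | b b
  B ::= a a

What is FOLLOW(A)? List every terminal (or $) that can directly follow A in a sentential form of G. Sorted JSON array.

Compute FIRST by fixpoint:
round 1:
  A via A→b b: +{b}
  B via B→a a: +{a}
  S via S→A B: +{b}
  S via S→a a: +{a}
  S: {a,b}  A: {b}  B: {a}
round 2:
  A via A→B: +{a}
  S: {a,b}  A: {a,b}  B: {a}
round 3: done
  S: {a,b}  A: {a,b}  B: {a}

FOLLOW iteration:
initialize: $ ∈ FOLLOW(S)
pass 1:
  S→A B: FOLLOW(A) ⊇ FIRST(B) = {a}; new: +{a}
  S→A B: FOLLOW(B) ⊇ FOLLOW(S) ⊇ {$}; new: +{$}
  FOLLOW(S)={$}  FOLLOW(A)={a}  FOLLOW(B)={$}
pass 2:
  A→B: FOLLOW(B) ⊇ FOLLOW(A) ⊇ {a}; new: +{a}
  FOLLOW(S)={$}  FOLLOW(A)={a}  FOLLOW(B)={$,a}
pass 3: — fixpoint
  FOLLOW(S)={$}  FOLLOW(A)={a}  FOLLOW(B)={$,a}

FOLLOW(A) = ["a"]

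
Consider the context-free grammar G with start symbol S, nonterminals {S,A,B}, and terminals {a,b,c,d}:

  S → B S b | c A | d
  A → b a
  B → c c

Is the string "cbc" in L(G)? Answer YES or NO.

Convert to CNF:
  S -> B X3 | T2 A | d
  A -> T0 T1
  B -> T2 T2
  T0 -> b
  T1 -> a
  T2 -> c
  X3 -> S T0

CYK fill:
  T[0,0] 'c' = {T2}  orig:{}
  T[1,1] 'b' = {T0}  orig:{}
  T[2,2] 'c' = {T2}  orig:{}
  T[0,1] 'cb' = ∅
  T[1,2] 'bc' = ∅
  T[0,2] 'cbc' = ∅

S ∉ T[0,2] ⇒ NO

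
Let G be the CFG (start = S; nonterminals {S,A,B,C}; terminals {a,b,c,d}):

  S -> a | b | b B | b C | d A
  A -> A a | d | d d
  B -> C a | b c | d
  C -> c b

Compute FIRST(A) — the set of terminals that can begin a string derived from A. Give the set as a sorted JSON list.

Compute FIRST by fixpoint:
[1]
  A via A→d: +{d}
  B via B→b c: +{b}
  B via B→d: +{d}
  C via C→c b: +{c}
  S via S→a: +{a}
  S via S→b: +{b}
  S via S→d A: +{d}
  S: {a,b,d}  A: {d}  B: {b,d}  C: {c}
[2]
  B via B→C a: +{c}
  S: {a,b,d}  A: {d}  B: {b,c,d}  C: {c}
[3] — fixpoint
  S: {a,b,d}  A: {d}  B: {b,c,d}  C: {c}

FIRST(A) = ["d"]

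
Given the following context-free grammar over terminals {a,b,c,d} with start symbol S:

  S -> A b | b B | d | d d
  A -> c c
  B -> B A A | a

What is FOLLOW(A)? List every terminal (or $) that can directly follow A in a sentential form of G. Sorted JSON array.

FIRST iteration:
[1]
  A via A→c c: +{c}
  B via B→a: +{a}
  S via S→A b: +{c}
  S via S→b B: +{b}
  S via S→d: +{d}
  S: {b,c,d}  A: {c}  B: {a}
[2] done
  S: {b,c,d}  A: {c}  B: {a}

FOLLOW sets:
seed FOLLOW(S) with $
round 1:
  B→B A A: FOLLOW(B) ⊇ FIRST(A) = {c}; new: +{c}
  B→B A A: FOLLOW(A) ⊇ FIRST(A) = {c}; new: +{c}
  S→A b: FOLLOW(A) ⊇ FIRST(b) = {b}; new: +{b}
  S→b B: FOLLOW(B) ⊇ FOLLOW(S) ⊇ {$}; new: +{$}
  S: {$}  A: {b,c}  B: {$,c}
round 2:
  B→B A A: FOLLOW(A) ⊇ FOLLOW(B) ⊇ {$,c}; new: +{$}
  S: {$}  A: {$,b,c}  B: {$,c}
round 3: (no change)
  S: {$}  A: {$,b,c}  B: {$,c}

FOLLOW(A) = ["$", "b", "c"]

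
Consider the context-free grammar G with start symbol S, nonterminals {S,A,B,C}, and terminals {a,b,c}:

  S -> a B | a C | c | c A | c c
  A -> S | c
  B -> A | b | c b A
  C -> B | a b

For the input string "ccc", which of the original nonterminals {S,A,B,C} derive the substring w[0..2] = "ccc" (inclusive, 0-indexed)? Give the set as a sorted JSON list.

CNF form of G:
  S -> T0 B | T0 C | T1 A | T1 T1 | c
  A -> T0 B | T0 C | T1 A | T1 T1 | c
  B -> T0 B | T0 C | T1 A | T1 T1 | T1 X3 | b | c
  C -> T0 B | T0 C | T0 T2 | T1 A | T1 T1 | T1 X4 | b | c
  T0 -> a
  T1 -> c
  T2 -> b
  X3 -> T2 A
  X4 -> T2 A

CYK fill — only the sub-triangle for w[0..2]:
  T[0,0] 'c' = {A,B,C,S,T1}  orig:{A,B,C,S}
  T[1,1] 'c' = {A,B,C,S,T1}  orig:{A,B,C,S}
  T[2,2] 'c' = {A,B,C,S,T1}  orig:{A,B,C,S}
  T[0,1] 'cc' = {A,B,C,S}
  T[1,2] 'cc' = {A,B,C,S}
  T[0,2] 'ccc' = {A,B,C,S}

Original NTs in T[0,2] deriving "ccc": ["A", "B", "C", "S"]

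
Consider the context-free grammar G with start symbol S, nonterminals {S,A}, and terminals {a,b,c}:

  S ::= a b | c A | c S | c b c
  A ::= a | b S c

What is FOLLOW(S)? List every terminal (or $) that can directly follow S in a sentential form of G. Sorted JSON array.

Compute FIRST by fixpoint:
pass 1:
  A via A→a: +{a}
  A via A→b S c: +{b}
  S via S→a b: +{a}
  S via S→c A: +{c}
  FIRST(S)={a,c}  FIRST(A)={a,b}
pass 2: (stable)
  FIRST(S)={a,c}  FIRST(A)={a,b}

FOLLOW iteration:
initialize: $ ∈ FOLLOW(S)
iter 1:
  A→b S c: FOLLOW(S) ⊇ FIRST(c) = {c}; new: +{c}
  S→c A: FOLLOW(A) ⊇ FOLLOW(S) ⊇ {$,c}; new: +{$,c}
  FOLLOW(S)={$,c}  FOLLOW(A)={$,c}
iter 2: — fixpoint
  FOLLOW(S)={$,c}  FOLLOW(A)={$,c}

FOLLOW(S) = ["$", "c"]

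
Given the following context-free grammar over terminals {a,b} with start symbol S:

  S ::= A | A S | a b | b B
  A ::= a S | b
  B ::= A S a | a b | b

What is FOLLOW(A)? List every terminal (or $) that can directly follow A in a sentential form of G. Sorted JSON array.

FIRST iteration:
round 1:
  A via A→a S: +{a}
  A via A→b: +{b}
  B via B→A S a: +{a,b}
  S via S→A: +{a,b}
  S: {a,b}  A: {a,b}  B: {a,b}
round 2: (stable)
  S: {a,b}  A: {a,b}  B: {a,b}

FOLLOW sets:
initialize: $ ∈ FOLLOW(S)
[1]
  B→A S a: FOLLOW(A) ⊇ FIRST(S) = {a,b}; new: +{a,b}
  B→A S a: FOLLOW(S) ⊇ FIRST(a) = {a}; new: +{a}
  S→A: FOLLOW(A) ⊇ FOLLOW(S) ⊇ {$,a}; new: +{$}
  S→b B: FOLLOW(B) ⊇ FOLLOW(S) ⊇ {$,a}; new: +{$,a}
  FOLLOW[S]={$,a}  FOLLOW[A]={$,a,b}  FOLLOW[B]={$,a}
[2]
  A→a S: FOLLOW(S) ⊇ FOLLOW(A) ⊇ {$,a,b}; new: +{b}
  S→b B: FOLLOW(B) ⊇ FOLLOW(S) ⊇ {$,a,b}; new: +{b}
  FOLLOW[S]={$,a,b}  FOLLOW[A]={$,a,b}  FOLLOW[B]={$,a,b}
[3] — fixpoint
  FOLLOW[S]={$,a,b}  FOLLOW[A]={$,a,b}  FOLLOW[B]={$,a,b}

FOLLOW(A) = ["$", "a", "b"]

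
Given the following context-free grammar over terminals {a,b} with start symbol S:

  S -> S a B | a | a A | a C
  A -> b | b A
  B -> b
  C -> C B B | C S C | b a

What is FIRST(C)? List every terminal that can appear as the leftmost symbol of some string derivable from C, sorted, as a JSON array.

FIRST sets, iterate to fixpoint:
[1]
  A via A→b: +{b}
  B via B→b: +{b}
  C via C→b a: +{b}
  S via S→a: +{a}
  FIRST[S]={a}  FIRST[A]={b}  FIRST[B]={b}  FIRST[C]={b}
[2] done
  FIRST[S]={a}  FIRST[A]={b}  FIRST[B]={b}  FIRST[C]={b}

FIRST(C) = ["b"]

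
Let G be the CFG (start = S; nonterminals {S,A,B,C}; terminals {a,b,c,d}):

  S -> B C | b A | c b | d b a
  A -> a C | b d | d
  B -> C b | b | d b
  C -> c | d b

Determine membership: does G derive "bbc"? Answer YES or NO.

CNF form of G:
  S -> B C | T1 A | T2 X4 | T3 T1
  A -> T0 C | T1 T2 | d
  B -> C T1 | T2 T1 | b
  C -> T2 T1 | c
  T0 -> a
  T1 -> b
  T2 -> d
  T3 -> c
  X4 -> T1 T0

CYK fill:
  [0..0]={B,T1}  "b"  orig:{B}
  [1..1]={B,T1}  "b"  orig:{B}
  [2..2]={C,T3}  "c"  orig:{C}
  [0..1]=∅  "bb"
  [1..2]={S}  "bc"
  [0..2]=∅  "bbc"

S ∉ T[0,2] ⇒ NO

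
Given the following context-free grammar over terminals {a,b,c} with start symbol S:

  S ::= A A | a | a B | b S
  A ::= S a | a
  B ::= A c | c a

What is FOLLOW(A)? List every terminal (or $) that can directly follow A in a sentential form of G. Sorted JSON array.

Compute FIRST by fixpoint:
iter 1:
  A via A→a: +{a}
  B via B→A c: +{a}
  B via B→c a: +{c}
  S via S→A A: +{a}
  S via S→b S: +{b}
  S: {a,b}  A: {a}  B: {a,c}
iter 2:
  A via A→S a: +{b}
  B via B→A c: +{b}
  S: {a,b}  A: {a,b}  B: {a,b,c}
iter 3: done
  S: {a,b}  A: {a,b}  B: {a,b,c}

Compute FOLLOW by fixpoint:
seed FOLLOW(S) with $
[1]
  A→S a: FOLLOW(S) ⊇ FIRST(a) = {a}; new: +{a}
  B→A c: FOLLOW(A) ⊇ FIRST(c) = {c}; new: +{c}
  S→A A: FOLLOW(A) ⊇ FIRST(A) = {a,b}; new: +{a,b}
  S→A A: FOLLOW(A) ⊇ FOLLOW(S) ⊇ {$,a}; new: +{$}
  S→a B: FOLLOW(B) ⊇ FOLLOW(S) ⊇ {$,a}; new: +{$,a}
  FOLLOW(S)={$,a}  FOLLOW(A)={$,a,b,c}  FOLLOW(B)={$,a}
[2] — fixpoint
  FOLLOW(S)={$,a}  FOLLOW(A)={$,a,b,c}  FOLLOW(B)={$,a}

FOLLOW(A) = ["$", "a", "b", "c"]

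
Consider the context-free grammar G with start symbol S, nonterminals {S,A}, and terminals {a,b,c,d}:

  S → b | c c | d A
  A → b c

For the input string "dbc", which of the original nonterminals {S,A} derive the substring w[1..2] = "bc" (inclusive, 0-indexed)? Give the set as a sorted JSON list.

Convert to CNF:
  S -> T1 T1 | T2 A | b
  A -> T0 T1
  T0 -> b
  T1 -> c
  T2 -> d

Fill CYK table bottom-up — only the sub-triangle for w[1..2]:
  cell(1,1) b: {S,T0}  orig:{S}
  cell(2,2) c: {T1}  orig:{}
  cell(1,2) bc: {A}

Original NTs in T[1,2] deriving "bc": ["A"]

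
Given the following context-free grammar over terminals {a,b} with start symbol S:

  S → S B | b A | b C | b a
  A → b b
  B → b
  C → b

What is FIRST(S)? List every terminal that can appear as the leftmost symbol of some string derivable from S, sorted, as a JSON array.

FIRST iteration:
round 1:
  A via A→b b: +{b}
  B via B→b: +{b}
  C via C→b: +{b}
  S via S→b A: +{b}
  S: {b}  A: {b}  B: {b}  C: {b}
round 2: (no change)
  S: {b}  A: {b}  B: {b}  C: {b}

FIRST(S) = ["b"]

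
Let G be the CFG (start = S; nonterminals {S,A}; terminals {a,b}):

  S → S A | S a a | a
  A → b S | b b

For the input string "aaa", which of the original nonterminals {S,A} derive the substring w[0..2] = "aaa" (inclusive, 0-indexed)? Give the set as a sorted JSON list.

CNF form of G:
  S -> S A | S X2 | a
  A -> T0 S | T0 T0
  T0 -> b
  T1 -> a
  X2 -> T1 T1

CYK fill (cells [i..j] with 0 ≤ i ≤ j ≤ 2 only):
  cell(0,0) a: {S,T1}  orig:{S}
  cell(1,1) a: {S,T1}  orig:{S}
  cell(2,2) a: {S,T1}  orig:{S}
  cell(0,1) aa: {X2}  orig:{}
  cell(1,2) aa: {X2}  orig:{}
  cell(0,2) aaa: {S}

Original NTs in T[0,2] deriving "aaa": ["S"]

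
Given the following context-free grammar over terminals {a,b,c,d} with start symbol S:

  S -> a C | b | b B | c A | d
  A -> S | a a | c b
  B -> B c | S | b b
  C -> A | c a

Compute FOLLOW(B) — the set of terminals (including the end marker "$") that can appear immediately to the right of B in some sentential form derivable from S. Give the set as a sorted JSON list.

FIRST sets, iterate to fixpoint:
round 1:
  A via A→a a: +{a}
  A via A→c b: +{c}
  B via B→b b: +{b}
  C via C→A: +{a,c}
  S via S→a C: +{a}
  S via S→b: +{b}
  S via S→c A: +{c}
  S via S→d: +{d}
  FIRST[S]={a,b,c,d}  FIRST[A]={a,c}  FIRST[B]={b}  FIRST[C]={a,c}
round 2:
  A via A→S: +{b,d}
  B via B→S: +{a,c,d}
  C via C→A: +{b,d}
  FIRST[S]={a,b,c,d}  FIRST[A]={a,b,c,d}  FIRST[B]={a,b,c,d}  FIRST[C]={a,b,c,d}
round 3: (stable)
  FIRST[S]={a,b,c,d}  FIRST[A]={a,b,c,d}  FIRST[B]={a,b,c,d}  FIRST[C]={a,b,c,d}

FOLLOW sets:
FOLLOW(S) := {$}
round 1:
  B→B c: FOLLOW(B) ⊇ FIRST(c) = {c}; new: +{c}
  B→S: FOLLOW(S) ⊇ FOLLOW(B) ⊇ {c}; new: +{c}
  S→a C: FOLLOW(C) ⊇ FOLLOW(S) ⊇ {$,c}; new: +{$,c}
  S→b B: FOLLOW(B) ⊇ FOLLOW(S) ⊇ {$,c}; new: +{$}
  S→c A: FOLLOW(A) ⊇ FOLLOW(S) ⊇ {$,c}; new: +{$,c}
  FOLLOW(S)={$,c}  FOLLOW(A)={$,c}  FOLLOW(B)={$,c}  FOLLOW(C)={$,c}
round 2: done
  FOLLOW(S)={$,c}  FOLLOW(A)={$,c}  FOLLOW(B)={$,c}  FOLLOW(C)={$,c}

FOLLOW(B) = ["$", "c"]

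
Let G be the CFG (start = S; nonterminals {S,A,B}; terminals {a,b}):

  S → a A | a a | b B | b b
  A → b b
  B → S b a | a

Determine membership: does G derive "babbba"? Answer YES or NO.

CNF form of G:
  S -> T0 B | T0 T0 | T1 A | T1 T1
  A -> T0 T0
  B -> S X2 | a
  T0 -> b
  T1 -> a
  X2 -> T0 T1

CYK fill:
  cell(0,0) b: {T0}  orig:{}
  cell(1,1) a: {B,T1}  orig:{B}
  cell(2,2) b: {T0}  orig:{}
  cell(3,3) b: {T0}  orig:{}
  cell(4,4) b: {T0}  orig:{}
  cell(5,5) a: {B,T1}  orig:{B}
  cell(0,1) ba: {S,X2}  orig:{S}
  cell(1,2) ab: ∅
  cell(2,3) bb: {A,S}
  cell(3,4) bb: {A,S}
  cell(4,5) ba: {S,X2}  orig:{S}
  cell(0,2) bab: ∅
  cell(1,3) abb: {S}
  cell(2,4) bbb: ∅
  cell(3,5) bba: ∅
  cell(0,3) babb: ∅
  cell(1,4) abbb: ∅
  cell(2,5) bbba: {B}
  cell(0,4) babbb: ∅
  cell(1,5) abbba: {B}
  cell(0,5) babbba: {S}

S ∈ T[0,5] ⇒ YES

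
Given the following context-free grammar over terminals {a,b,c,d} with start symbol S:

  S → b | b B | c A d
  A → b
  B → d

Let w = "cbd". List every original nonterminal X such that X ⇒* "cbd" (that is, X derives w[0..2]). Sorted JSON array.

CNF form of G:
  S -> T0 B | T1 X3 | b
  A -> b
  B -> d
  T0 -> b
  T1 -> c
  T2 -> d
  X3 -> A T2

Fill CYK table bottom-up (cells [i..j] with 0 ≤ i ≤ j ≤ 2 only):
  cell(0,0) c: {T1}  orig:{}
  cell(1,1) b: {A,S,T0}  orig:{A,S}
  cell(2,2) d: {B,T2}  orig:{B}
  cell(0,1) cb: ∅
  cell(1,2) bd: {S,X3}  orig:{S}
  cell(0,2) cbd: {S}

Original NTs in T[0,2] deriving "cbd": ["S"]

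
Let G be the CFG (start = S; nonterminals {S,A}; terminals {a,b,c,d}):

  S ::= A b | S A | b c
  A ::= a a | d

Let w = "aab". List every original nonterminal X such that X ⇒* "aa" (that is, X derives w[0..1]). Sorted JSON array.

CNF form of G:
  S -> A T1 | S A | T1 T2
  A -> T0 T0 | d
  T0 -> a
  T1 -> b
  T2 -> c

CYK table (by increasing span), restricted to cells inside w[0..1]:
  cell(0,0) a: {T0}  orig:{}
  cell(1,1) a: {T0}  orig:{}
  cell(0,1) aa: {A}

Original NTs in T[0,1] deriving "aa": ["A"]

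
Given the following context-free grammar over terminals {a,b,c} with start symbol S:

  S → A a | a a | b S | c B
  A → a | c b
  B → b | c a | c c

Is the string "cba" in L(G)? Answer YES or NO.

CNF form of G:
  S -> A T2 | T0 B | T1 S | T2 T2
  A -> T0 T1 | a
  B -> T0 T0 | T0 T2 | b
  T0 -> c
  T1 -> b
  T2 -> a

CYK table (by increasing span):
  cell(0,0) c: {T0}  orig:{}
  cell(1,1) b: {B,T1}  orig:{B}
  cell(2,2) a: {A,T2}  orig:{A}
  cell(0,1) cb: {A,S}
  cell(1,2) ba: ∅
  cell(0,2) cba: {S}

S ∈ T[0,2] ⇒ YES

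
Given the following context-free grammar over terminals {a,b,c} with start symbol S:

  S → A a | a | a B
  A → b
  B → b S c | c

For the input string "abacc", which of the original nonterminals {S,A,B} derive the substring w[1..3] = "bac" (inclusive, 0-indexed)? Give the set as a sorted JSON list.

Convert to CNF:
  S -> A T2 | T2 B | a
  A -> b
  B -> T0 X3 | c
  T0 -> b
  T1 -> c
  T2 -> a
  X3 -> S T1

CYK fill (cells [i..j] with 1 ≤ i ≤ j ≤ 3 only):
  [1..1]={A,T0}  "b"  orig:{A}
  [2..2]={S,T2}  "a"  orig:{S}
  [3..3]={B,T1}  "c"  orig:{B}
  [1..2]={S}  "ba"
  [2..3]={S,X3}  "ac"  orig:{S}
  [1..3]={B,X3}  "bac"  orig:{B}

Original NTs in T[1,3] deriving "bac": ["B"]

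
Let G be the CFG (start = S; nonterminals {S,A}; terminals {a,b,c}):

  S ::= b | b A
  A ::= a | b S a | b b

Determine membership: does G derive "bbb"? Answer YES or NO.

Convert to CNF:
  S -> T0 A | b
  A -> T0 T0 | T0 X2 | a
  T0 -> b
  T1 -> a
  X2 -> S T1

CYK fill:
  cell(0,0) b: {S,T0}  orig:{S}
  cell(1,1) b: {S,T0}  orig:{S}
  cell(2,2) b: {S,T0}  orig:{S}
  cell(0,1) bb: {A}
  cell(1,2) bb: {A}
  cell(0,2) bbb: {S}

S ∈ T[0,2] ⇒ YES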